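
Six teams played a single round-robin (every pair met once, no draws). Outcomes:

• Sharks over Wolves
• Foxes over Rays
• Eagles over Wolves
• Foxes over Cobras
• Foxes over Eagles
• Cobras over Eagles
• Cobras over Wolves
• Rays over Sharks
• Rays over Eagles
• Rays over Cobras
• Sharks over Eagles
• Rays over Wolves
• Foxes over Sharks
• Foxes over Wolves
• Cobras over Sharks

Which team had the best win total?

Win totals: Cobras 3, Wolves 0, Rays 4, Eagles 1, Foxes 5, Sharks 2.
Foxes leads with 5 wins (next highest: 4).

Foxes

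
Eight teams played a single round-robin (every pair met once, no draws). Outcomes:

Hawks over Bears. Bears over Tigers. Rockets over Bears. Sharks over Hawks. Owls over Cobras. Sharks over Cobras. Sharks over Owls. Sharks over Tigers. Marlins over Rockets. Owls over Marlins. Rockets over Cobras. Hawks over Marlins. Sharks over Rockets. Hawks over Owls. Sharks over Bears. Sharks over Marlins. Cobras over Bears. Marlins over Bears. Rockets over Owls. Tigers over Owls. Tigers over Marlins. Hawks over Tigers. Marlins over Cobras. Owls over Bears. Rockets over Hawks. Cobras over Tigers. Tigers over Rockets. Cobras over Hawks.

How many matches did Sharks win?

7

Sharks' results: beat Rockets, Tigers, Owls, Bears, Cobras, Marlins, Hawks; lost to no one.
That is 7 wins.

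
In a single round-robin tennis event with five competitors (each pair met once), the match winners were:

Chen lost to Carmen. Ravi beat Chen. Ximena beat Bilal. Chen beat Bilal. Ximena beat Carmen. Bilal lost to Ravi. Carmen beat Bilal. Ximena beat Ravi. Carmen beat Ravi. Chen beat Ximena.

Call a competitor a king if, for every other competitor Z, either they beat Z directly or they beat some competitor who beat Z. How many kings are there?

Carmen reaches everyone (king).
Ravi cannot reach Carmen in two steps.
Bilal cannot reach Carmen, Ravi, Chen, Ximena in two steps.
Chen reaches everyone (king).
Ximena reaches everyone (king).
Kings: Carmen, Chen, Ximena — 3.

3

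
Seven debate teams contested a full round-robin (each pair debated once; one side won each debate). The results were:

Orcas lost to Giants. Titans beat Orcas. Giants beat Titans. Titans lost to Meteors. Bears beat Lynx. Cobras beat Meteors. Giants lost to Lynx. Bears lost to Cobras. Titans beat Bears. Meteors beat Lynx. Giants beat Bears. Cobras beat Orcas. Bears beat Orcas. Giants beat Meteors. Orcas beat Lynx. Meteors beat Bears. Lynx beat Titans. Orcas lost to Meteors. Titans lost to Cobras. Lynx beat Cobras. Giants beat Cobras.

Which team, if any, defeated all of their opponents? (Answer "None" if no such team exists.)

Highest win total is Giants with 5 (out of 6 possible).
Giants lost to Lynx, so no team went undefeated.

None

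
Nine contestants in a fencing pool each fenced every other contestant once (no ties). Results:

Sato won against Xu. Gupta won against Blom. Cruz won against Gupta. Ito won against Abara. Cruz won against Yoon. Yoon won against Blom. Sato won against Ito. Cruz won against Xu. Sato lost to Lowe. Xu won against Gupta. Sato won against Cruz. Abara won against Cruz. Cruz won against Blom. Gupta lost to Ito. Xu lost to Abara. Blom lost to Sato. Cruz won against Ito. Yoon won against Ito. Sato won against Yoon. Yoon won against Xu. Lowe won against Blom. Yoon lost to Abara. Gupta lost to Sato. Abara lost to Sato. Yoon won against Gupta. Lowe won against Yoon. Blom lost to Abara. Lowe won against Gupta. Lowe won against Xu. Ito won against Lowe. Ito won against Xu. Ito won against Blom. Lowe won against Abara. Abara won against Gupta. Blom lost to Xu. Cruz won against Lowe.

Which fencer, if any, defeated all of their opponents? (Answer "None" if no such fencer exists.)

None

Highest win total is Sato with 7 (out of 8 possible).
Sato lost to Lowe, so no fencer went undefeated.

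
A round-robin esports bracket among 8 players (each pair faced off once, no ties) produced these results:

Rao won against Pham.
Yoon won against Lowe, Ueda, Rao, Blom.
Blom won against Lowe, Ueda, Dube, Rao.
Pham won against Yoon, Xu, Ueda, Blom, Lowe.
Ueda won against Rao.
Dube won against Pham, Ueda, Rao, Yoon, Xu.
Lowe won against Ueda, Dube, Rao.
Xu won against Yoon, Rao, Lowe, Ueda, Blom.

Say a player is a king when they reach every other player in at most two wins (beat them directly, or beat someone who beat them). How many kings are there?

4

Lowe cannot reach Blom in two steps.
Xu reaches everyone (king).
Yoon cannot reach Xu in two steps.
Dube reaches everyone (king).
Blom reaches everyone (king).
Pham reaches everyone (king).
Rao cannot reach Dube in two steps.
Ueda cannot reach Lowe, Xu, Yoon, Dube, Blom in two steps.
Kings: Xu, Dube, Blom, Pham — 4.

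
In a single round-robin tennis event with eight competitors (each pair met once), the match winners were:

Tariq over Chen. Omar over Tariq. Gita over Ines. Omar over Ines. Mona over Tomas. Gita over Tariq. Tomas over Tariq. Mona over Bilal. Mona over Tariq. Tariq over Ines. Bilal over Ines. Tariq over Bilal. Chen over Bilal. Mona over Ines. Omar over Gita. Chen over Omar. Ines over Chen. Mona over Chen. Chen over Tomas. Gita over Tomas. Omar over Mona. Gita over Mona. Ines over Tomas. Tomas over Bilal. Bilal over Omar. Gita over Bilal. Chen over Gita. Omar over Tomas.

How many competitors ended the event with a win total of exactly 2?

3

Win totals: Gita 5, Tomas 2, Mona 5, Chen 4, Tariq 3, Omar 5, Ines 2, Bilal 2.
Exactly 2: Tomas, Ines, Bilal — 3 competitors.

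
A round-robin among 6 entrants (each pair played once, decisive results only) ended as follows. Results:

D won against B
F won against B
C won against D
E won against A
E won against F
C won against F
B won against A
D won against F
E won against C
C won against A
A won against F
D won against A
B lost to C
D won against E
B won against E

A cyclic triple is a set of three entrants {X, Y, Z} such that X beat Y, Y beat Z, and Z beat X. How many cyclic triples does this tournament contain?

Win totals: A 1, B 2, C 4, D 4, E 3, F 1.
An entrant with w wins dominates both others in C(w,2) triples; summing gives 0 + 1 + 6 + 6 + 3 + 0 = 16 transitive triples.
Total triples C(6,3) = 20, so cyclic triples = 20 − 16 = 4.

4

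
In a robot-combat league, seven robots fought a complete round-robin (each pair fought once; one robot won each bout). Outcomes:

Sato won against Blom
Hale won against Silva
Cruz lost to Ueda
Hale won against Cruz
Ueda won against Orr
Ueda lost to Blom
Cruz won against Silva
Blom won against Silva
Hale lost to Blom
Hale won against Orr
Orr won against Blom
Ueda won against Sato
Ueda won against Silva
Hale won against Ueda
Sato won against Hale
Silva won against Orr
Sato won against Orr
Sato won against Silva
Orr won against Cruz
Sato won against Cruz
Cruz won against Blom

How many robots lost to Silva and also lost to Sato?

Silva beat: Orr.
Sato beat: Silva, Cruz, Orr, Hale, Blom.
Both beat: Orr — 1.

1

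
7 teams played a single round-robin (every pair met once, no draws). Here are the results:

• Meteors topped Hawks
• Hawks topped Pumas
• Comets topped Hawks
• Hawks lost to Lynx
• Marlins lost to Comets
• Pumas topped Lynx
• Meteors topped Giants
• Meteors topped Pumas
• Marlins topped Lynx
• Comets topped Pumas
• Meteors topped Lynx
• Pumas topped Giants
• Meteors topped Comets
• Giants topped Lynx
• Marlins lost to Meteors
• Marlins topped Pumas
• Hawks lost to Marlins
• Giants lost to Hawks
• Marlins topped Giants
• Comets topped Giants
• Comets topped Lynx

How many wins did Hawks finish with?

2

Hawks' results: beat Pumas, Giants; lost to Marlins, Lynx, Meteors, Comets.
That is 2 wins.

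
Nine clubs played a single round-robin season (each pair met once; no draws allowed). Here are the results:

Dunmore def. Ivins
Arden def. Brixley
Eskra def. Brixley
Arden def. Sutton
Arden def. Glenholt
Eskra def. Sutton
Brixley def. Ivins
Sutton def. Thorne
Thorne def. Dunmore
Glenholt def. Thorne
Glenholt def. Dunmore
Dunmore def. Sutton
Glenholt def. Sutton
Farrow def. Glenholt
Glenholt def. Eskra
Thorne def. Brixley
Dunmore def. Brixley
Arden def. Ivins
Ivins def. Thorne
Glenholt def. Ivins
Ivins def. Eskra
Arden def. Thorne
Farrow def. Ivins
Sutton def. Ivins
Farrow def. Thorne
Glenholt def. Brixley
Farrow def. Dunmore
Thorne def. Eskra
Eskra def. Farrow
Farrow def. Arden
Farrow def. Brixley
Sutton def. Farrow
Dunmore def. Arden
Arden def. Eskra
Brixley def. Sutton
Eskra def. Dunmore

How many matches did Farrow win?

6

Farrow's results: beat Ivins, Arden, Thorne, Glenholt, Dunmore, Brixley; lost to Eskra, Sutton.
That is 6 wins.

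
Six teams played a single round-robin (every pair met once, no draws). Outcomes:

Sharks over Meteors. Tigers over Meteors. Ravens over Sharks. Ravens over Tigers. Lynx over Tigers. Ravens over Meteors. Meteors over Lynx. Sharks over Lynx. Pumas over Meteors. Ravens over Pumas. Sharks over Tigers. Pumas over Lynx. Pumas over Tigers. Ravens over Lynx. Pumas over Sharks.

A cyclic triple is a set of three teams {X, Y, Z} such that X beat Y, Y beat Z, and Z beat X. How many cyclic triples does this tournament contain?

Win totals: Meteors 1, Pumas 4, Tigers 1, Lynx 1, Ravens 5, Sharks 3.
A team with w wins dominates both others in C(w,2) triples; summing gives 0 + 6 + 0 + 0 + 10 + 3 = 19 transitive triples.
Total triples C(6,3) = 20, so cyclic triples = 20 − 19 = 1.

1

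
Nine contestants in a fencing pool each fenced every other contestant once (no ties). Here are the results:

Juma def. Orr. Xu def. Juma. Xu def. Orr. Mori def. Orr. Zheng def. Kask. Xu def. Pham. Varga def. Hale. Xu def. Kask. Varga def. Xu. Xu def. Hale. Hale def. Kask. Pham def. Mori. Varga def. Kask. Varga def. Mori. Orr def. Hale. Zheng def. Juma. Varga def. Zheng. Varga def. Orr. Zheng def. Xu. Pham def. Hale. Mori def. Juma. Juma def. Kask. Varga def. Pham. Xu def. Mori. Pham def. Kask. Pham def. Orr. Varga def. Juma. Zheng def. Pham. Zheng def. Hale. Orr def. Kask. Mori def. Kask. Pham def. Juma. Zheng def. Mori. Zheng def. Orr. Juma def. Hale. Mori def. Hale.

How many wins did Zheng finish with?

7

Zheng's results: beat Xu, Pham, Hale, Orr, Mori, Kask, Juma; lost to Varga.
That is 7 wins.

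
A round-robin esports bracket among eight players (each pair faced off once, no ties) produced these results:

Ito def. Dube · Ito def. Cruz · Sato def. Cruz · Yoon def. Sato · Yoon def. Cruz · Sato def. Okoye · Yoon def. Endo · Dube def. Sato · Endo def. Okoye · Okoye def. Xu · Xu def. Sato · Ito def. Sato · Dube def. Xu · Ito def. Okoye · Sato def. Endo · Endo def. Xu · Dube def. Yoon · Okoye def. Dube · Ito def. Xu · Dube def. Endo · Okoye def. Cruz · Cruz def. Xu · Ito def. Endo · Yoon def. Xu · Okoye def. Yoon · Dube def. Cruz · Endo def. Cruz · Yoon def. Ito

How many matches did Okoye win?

Okoye's results: beat Xu, Yoon, Dube, Cruz; lost to Ito, Sato, Endo.
That is 4 wins.

4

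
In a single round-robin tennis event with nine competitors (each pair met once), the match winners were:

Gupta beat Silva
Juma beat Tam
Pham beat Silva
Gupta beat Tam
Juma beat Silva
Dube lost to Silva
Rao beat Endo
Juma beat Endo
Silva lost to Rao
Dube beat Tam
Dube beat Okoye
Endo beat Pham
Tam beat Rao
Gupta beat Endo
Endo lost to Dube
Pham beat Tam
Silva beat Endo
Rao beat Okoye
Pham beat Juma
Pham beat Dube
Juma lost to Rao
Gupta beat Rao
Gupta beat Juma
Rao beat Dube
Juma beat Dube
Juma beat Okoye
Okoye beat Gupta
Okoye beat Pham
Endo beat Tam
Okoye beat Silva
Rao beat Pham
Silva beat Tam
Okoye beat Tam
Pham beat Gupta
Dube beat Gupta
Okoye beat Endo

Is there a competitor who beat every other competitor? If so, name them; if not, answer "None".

Highest win total is Rao with 6 (out of 8 possible).
Rao lost to Gupta, Tam, so no competitor went undefeated.

None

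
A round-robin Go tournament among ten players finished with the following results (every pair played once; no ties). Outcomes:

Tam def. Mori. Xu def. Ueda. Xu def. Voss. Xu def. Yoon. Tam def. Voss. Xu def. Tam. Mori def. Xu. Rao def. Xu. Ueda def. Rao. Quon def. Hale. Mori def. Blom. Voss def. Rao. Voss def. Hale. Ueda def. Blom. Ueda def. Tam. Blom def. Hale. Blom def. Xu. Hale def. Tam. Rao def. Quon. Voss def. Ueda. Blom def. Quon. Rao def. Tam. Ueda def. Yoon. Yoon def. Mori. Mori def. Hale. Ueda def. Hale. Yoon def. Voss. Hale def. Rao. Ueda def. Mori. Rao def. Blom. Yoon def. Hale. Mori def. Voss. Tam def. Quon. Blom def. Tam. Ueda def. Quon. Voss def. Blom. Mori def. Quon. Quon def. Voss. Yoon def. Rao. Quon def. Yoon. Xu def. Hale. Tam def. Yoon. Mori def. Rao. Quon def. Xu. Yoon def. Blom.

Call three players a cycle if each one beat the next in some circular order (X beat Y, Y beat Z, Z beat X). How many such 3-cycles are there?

33

Win totals: Ueda 7, Xu 5, Hale 2, Tam 4, Rao 4, Quon 4, Yoon 5, Voss 4, Mori 6, Blom 4.
A player with w wins dominates both others in C(w,2) triples; summing gives 21 + 10 + 1 + 6 + 6 + 6 + 10 + 6 + 15 + 6 = 87 transitive triples.
Total triples C(10,3) = 120, so cyclic triples = 120 − 87 = 33.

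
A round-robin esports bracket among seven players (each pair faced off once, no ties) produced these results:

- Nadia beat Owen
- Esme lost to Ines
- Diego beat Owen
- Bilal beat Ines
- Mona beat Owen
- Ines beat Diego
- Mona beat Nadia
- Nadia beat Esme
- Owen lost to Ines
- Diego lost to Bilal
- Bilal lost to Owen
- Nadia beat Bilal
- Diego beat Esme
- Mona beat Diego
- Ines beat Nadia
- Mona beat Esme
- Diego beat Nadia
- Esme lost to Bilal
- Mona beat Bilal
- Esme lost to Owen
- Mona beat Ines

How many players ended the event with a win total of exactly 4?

Win totals: Ines 4, Mona 6, Esme 0, Bilal 3, Diego 3, Nadia 3, Owen 2.
Exactly 4: Ines — 1 player.

1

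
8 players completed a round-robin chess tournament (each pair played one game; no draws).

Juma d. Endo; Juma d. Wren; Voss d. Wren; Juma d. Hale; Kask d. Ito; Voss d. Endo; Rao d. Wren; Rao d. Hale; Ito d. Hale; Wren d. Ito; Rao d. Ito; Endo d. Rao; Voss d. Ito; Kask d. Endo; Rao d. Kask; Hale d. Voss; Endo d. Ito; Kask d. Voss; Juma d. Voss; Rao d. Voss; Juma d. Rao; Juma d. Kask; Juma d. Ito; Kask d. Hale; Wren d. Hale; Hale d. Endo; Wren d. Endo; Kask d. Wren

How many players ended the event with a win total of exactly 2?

Win totals: Rao 5, Ito 1, Voss 3, Kask 5, Juma 7, Endo 2, Wren 3, Hale 2.
Exactly 2: Endo, Hale — 2 players.

2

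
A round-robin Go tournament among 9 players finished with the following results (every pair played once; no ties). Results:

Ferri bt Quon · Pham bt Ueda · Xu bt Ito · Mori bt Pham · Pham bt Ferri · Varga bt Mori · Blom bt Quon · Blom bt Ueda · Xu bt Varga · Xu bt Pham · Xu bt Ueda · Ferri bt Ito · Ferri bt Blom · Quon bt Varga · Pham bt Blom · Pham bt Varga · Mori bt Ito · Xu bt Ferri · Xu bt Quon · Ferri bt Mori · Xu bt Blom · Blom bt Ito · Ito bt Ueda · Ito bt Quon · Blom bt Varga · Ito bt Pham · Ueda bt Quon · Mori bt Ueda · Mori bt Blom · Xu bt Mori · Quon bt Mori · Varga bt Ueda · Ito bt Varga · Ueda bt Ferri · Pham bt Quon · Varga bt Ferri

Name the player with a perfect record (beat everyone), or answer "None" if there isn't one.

Xu has 8 wins out of 8 opponents — a perfect record.

Xu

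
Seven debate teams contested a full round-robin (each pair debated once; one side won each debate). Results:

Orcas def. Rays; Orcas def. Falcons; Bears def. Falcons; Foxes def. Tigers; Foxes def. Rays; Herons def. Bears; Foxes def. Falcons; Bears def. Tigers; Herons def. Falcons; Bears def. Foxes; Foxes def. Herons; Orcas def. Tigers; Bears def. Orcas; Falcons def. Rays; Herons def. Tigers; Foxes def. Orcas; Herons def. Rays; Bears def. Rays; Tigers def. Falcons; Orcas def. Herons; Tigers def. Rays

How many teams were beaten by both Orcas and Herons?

3

Orcas beat: Tigers, Rays, Falcons, Herons.
Herons beat: Bears, Tigers, Rays, Falcons.
Both beat: Tigers, Rays, Falcons — 3.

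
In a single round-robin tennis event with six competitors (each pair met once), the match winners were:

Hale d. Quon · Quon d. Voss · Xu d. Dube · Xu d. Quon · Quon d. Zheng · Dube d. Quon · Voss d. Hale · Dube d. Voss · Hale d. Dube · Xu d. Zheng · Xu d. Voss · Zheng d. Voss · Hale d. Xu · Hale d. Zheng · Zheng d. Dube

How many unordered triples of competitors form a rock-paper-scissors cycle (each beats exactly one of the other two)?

Of the C(6,3) = 20 triples, the cyclic ones are: {Hale, Xu, Voss}; {Hale, Dube, Voss}; {Hale, Voss, Quon}; {Hale, Voss, Zheng}; {Dube, Quon, Zheng}.
That is 5.

5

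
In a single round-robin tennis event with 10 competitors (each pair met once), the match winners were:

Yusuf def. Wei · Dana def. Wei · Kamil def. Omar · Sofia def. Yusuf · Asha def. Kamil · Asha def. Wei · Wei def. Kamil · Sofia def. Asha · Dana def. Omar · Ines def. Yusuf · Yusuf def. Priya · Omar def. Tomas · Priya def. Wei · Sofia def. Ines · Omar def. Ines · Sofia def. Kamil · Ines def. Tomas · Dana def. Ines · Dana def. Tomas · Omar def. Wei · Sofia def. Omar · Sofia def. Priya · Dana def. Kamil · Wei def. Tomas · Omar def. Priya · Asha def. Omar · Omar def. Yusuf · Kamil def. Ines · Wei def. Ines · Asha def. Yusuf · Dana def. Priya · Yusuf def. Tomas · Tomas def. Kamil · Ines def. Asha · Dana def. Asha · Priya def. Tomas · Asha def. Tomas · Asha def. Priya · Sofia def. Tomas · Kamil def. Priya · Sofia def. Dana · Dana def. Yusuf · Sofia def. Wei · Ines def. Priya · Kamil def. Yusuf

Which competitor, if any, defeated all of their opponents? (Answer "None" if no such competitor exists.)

Sofia has 9 wins out of 9 opponents — a perfect record.

Sofia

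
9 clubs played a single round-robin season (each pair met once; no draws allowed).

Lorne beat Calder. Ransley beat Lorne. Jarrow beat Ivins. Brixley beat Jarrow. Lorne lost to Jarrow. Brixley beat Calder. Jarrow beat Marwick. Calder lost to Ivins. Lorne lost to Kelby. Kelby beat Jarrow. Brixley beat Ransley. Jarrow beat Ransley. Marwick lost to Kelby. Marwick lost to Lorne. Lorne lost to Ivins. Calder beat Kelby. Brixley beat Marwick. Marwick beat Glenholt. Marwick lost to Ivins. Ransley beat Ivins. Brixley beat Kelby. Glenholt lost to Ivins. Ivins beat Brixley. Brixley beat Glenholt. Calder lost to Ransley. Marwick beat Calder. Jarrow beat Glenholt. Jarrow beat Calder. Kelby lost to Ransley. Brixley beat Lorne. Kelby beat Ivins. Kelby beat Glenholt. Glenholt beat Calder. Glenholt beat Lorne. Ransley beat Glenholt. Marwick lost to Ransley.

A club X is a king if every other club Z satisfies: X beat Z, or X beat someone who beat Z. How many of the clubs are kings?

5

Kelby reaches everyone (king).
Brixley reaches everyone (king).
Calder cannot reach Brixley, Ransley in two steps.
Ransley reaches everyone (king).
Glenholt cannot reach Brixley, Ransley, Jarrow, Ivins in two steps.
Marwick cannot reach Brixley, Ransley, Jarrow, Ivins in two steps.
Jarrow reaches everyone (king).
Ivins reaches everyone (king).
Lorne cannot reach Brixley, Ransley, Jarrow, Ivins in two steps.
Kings: Kelby, Brixley, Ransley, Jarrow, Ivins — 5.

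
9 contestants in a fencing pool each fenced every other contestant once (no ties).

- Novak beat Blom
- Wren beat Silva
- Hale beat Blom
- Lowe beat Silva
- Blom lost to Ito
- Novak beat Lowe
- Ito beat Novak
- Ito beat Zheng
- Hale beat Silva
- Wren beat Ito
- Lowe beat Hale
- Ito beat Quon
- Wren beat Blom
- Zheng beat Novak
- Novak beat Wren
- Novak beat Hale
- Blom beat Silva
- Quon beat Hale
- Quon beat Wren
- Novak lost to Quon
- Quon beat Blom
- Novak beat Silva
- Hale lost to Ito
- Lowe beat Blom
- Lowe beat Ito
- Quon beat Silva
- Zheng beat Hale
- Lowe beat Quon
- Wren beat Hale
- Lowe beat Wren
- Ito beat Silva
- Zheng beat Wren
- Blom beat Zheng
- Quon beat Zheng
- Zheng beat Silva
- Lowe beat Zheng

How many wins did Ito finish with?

Ito's results: beat Quon, Hale, Novak, Zheng, Blom, Silva; lost to Wren, Lowe.
That is 6 wins.

6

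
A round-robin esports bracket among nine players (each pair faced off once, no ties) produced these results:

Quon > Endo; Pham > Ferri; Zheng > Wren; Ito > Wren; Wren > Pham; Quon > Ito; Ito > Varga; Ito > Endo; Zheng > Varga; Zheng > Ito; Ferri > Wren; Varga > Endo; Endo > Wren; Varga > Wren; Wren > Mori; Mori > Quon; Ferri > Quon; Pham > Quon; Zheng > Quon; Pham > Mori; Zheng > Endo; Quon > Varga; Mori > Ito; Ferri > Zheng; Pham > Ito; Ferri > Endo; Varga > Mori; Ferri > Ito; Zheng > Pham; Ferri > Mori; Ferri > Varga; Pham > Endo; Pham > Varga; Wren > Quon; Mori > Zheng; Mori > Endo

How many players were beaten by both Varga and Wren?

1

Varga beat: Mori, Wren, Endo.
Wren beat: Quon, Mori, Pham.
Both beat: Mori — 1.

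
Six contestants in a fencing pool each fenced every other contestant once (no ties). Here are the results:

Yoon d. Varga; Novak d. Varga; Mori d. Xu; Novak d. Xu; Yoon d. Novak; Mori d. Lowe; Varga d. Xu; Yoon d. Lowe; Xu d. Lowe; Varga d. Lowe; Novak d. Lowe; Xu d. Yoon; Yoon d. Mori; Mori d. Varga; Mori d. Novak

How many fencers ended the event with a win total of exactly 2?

2

Win totals: Varga 2, Xu 2, Yoon 4, Novak 3, Lowe 0, Mori 4.
Exactly 2: Varga, Xu — 2 fencers.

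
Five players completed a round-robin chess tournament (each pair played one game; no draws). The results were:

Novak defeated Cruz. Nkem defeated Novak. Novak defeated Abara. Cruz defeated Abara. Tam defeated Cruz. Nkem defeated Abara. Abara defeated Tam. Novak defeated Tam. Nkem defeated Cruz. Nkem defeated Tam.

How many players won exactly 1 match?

3

Win totals: Cruz 1, Nkem 4, Novak 3, Abara 1, Tam 1.
Exactly 1: Cruz, Abara, Tam — 3 players.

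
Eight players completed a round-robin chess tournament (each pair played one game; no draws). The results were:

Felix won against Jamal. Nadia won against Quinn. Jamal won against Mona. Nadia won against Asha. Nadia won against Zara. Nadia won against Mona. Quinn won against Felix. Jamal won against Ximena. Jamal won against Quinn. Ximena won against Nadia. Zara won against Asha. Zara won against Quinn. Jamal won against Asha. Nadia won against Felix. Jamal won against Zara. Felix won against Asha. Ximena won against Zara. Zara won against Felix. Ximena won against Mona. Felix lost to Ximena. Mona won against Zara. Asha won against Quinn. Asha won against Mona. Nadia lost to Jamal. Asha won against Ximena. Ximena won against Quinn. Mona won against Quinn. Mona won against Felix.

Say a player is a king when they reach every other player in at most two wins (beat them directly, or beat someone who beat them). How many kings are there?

4

Jamal reaches everyone (king).
Mona cannot reach Ximena, Nadia in two steps.
Quinn cannot reach Mona, Ximena, Nadia, Zara in two steps.
Ximena reaches everyone (king).
Felix reaches everyone (king).
Asha cannot reach Jamal in two steps.
Nadia reaches everyone (king).
Zara cannot reach Nadia in two steps.
Kings: Jamal, Ximena, Felix, Nadia — 4.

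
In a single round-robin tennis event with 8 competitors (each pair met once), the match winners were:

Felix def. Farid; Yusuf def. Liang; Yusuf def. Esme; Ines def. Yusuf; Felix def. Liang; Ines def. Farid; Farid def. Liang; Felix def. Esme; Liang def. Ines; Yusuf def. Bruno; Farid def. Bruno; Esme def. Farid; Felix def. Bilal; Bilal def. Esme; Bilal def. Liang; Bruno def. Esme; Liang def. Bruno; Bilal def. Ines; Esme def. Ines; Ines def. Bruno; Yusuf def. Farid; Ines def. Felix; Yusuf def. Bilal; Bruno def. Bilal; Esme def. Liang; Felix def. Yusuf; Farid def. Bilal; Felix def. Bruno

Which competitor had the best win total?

Win totals: Bilal 3, Yusuf 5, Liang 2, Farid 3, Bruno 2, Felix 6, Ines 4, Esme 3.
Felix leads with 6 wins (next highest: 5).

Felix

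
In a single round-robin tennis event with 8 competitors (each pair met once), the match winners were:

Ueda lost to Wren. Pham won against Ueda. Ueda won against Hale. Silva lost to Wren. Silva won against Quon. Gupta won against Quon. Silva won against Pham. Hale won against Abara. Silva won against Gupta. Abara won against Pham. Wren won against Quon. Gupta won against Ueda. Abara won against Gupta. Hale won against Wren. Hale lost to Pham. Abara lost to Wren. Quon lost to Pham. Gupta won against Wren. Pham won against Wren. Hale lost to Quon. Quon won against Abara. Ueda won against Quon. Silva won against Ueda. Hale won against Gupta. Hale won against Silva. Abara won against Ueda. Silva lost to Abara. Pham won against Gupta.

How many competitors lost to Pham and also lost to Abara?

2

Pham beat: Ueda, Gupta, Quon, Wren, Hale.
Abara beat: Ueda, Gupta, Silva, Pham.
Both beat: Ueda, Gupta — 2.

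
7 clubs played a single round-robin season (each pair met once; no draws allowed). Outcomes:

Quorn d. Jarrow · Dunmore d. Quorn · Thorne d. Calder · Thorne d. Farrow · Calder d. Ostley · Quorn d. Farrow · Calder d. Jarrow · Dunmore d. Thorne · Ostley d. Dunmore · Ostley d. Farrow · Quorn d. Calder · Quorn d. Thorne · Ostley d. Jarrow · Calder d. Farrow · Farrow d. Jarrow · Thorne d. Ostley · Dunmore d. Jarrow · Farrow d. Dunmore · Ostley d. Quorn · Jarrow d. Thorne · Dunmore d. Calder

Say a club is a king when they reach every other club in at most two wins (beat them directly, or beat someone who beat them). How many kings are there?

Ostley reaches everyone (king).
Farrow cannot reach Ostley in two steps.
Thorne reaches everyone (king).
Dunmore reaches everyone (king).
Jarrow cannot reach Dunmore, Quorn in two steps.
Quorn reaches everyone (king).
Calder reaches everyone (king).
Kings: Ostley, Thorne, Dunmore, Quorn, Calder — 5.

5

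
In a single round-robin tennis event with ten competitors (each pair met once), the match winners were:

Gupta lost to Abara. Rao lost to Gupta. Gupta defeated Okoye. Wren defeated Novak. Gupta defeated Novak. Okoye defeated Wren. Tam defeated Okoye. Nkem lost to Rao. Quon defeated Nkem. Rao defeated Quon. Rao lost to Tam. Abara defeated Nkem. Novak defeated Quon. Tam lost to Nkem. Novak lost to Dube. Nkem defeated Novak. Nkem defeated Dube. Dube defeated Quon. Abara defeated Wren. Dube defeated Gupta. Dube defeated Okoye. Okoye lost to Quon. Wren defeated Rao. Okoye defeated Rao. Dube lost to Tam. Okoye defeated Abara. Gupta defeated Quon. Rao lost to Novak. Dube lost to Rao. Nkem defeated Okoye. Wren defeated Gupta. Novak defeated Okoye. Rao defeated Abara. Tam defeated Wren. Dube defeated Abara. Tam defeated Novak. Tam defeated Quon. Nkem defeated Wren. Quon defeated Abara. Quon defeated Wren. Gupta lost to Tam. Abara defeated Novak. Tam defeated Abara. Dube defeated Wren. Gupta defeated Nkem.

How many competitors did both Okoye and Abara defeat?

Okoye beat: Abara, Wren, Rao.
Abara beat: Gupta, Novak, Nkem, Wren.
Both beat: Wren — 1.

1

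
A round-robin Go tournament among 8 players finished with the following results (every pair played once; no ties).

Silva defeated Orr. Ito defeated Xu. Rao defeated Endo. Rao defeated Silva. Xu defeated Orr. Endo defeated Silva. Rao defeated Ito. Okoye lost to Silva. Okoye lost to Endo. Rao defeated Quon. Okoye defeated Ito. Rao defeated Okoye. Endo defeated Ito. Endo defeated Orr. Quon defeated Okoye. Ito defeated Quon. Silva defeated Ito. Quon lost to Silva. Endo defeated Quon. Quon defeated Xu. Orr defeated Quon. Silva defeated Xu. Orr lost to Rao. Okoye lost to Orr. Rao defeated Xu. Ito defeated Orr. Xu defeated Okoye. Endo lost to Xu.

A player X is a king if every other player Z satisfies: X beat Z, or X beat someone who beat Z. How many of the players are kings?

1

Rao reaches everyone (king).
Orr cannot reach Rao, Endo, Silva in two steps.
Quon cannot reach Rao, Silva in two steps.
Ito cannot reach Rao, Silva in two steps.
Okoye cannot reach Rao, Endo, Silva in two steps.
Endo cannot reach Rao in two steps.
Xu cannot reach Rao in two steps.
Silva cannot reach Rao in two steps.
Kings: Rao — 1.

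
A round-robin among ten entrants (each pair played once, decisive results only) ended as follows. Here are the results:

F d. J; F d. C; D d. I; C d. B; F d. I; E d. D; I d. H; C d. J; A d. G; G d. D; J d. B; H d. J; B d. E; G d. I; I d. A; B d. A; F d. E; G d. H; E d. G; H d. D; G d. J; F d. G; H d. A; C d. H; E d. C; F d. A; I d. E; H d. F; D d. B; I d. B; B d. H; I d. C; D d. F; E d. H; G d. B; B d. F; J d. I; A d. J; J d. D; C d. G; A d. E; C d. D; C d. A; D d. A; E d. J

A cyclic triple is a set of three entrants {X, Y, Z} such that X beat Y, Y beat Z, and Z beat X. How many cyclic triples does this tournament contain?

Win totals: A 3, B 4, C 6, D 4, E 5, F 6, G 5, H 4, I 5, J 3.
An entrant with w wins dominates both others in C(w,2) triples; summing gives 3 + 6 + 15 + 6 + 10 + 15 + 10 + 6 + 10 + 3 = 84 transitive triples.
Total triples C(10,3) = 120, so cyclic triples = 120 − 84 = 36.

36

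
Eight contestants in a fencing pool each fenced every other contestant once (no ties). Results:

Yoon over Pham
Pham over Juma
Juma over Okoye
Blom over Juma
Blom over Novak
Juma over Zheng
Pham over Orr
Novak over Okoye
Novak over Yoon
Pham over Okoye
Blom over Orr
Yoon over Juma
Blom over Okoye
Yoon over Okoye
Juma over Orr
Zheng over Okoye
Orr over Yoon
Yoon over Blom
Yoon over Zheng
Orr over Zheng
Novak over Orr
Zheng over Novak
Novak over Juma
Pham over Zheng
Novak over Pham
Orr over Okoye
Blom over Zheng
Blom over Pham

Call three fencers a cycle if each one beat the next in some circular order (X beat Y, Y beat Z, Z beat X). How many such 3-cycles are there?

8

Win totals: Novak 5, Zheng 2, Pham 4, Yoon 5, Okoye 0, Orr 3, Juma 3, Blom 6.
A fencer with w wins dominates both others in C(w,2) triples; summing gives 10 + 1 + 6 + 10 + 0 + 3 + 3 + 15 = 48 transitive triples.
Total triples C(8,3) = 56, so cyclic triples = 56 − 48 = 8.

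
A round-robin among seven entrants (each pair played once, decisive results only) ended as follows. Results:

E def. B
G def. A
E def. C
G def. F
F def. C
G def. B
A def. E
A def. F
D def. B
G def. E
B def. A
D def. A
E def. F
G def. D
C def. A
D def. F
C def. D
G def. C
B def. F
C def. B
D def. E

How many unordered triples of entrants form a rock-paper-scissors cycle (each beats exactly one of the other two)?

6

Win totals: A 2, B 2, C 3, D 4, E 3, F 1, G 6.
An entrant with w wins dominates both others in C(w,2) triples; summing gives 1 + 1 + 3 + 6 + 3 + 0 + 15 = 29 transitive triples.
Total triples C(7,3) = 35, so cyclic triples = 35 − 29 = 6.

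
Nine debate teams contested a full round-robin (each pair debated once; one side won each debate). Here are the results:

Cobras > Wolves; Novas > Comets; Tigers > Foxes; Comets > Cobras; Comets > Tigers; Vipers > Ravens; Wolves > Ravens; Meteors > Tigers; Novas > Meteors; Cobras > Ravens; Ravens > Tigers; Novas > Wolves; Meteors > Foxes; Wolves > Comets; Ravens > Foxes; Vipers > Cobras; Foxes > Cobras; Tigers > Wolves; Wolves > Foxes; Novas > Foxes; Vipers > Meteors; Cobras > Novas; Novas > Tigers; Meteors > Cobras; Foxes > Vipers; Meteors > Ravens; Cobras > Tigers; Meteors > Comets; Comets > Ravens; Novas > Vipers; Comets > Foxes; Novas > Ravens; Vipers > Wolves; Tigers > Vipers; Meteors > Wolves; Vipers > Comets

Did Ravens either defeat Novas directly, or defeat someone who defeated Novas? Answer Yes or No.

Ravens did not beat Novas directly.
Ravens beat Tigers, Foxes, but each of them lost to Novas. No two-step path.

No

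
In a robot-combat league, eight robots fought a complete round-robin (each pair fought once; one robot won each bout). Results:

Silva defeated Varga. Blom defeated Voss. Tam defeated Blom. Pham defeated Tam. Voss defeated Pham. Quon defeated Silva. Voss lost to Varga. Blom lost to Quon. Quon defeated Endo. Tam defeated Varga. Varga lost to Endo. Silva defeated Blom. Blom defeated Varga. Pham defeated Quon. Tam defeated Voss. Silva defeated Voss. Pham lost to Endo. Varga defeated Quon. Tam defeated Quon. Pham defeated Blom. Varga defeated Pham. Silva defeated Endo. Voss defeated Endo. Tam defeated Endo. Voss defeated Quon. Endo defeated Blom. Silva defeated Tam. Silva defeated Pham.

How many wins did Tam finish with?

Tam's results: beat Varga, Quon, Voss, Blom, Endo; lost to Pham, Silva.
That is 5 wins.

5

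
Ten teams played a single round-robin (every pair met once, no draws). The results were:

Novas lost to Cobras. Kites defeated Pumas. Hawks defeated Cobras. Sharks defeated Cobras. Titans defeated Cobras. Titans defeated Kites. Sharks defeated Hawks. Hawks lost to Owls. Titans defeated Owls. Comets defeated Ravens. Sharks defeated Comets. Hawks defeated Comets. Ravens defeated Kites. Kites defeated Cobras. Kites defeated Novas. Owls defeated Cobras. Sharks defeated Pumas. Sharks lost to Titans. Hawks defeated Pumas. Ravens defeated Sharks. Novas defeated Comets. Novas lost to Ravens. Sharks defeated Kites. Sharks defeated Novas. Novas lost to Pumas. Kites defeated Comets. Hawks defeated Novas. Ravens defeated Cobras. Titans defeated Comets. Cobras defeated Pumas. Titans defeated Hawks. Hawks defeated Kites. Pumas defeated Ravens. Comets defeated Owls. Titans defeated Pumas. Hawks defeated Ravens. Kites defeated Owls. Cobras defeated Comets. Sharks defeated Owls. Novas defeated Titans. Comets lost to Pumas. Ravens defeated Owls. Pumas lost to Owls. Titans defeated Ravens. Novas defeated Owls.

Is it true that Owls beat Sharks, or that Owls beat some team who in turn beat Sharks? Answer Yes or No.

No

Owls did not beat Sharks directly.
Owls beat Pumas, Cobras, Hawks, but each of them lost to Sharks. No two-step path.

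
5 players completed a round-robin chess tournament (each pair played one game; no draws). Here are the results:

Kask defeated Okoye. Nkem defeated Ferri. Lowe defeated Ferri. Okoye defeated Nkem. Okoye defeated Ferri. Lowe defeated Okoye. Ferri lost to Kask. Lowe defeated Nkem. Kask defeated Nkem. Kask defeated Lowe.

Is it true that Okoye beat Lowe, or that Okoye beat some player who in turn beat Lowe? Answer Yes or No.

Okoye did not beat Lowe directly.
Okoye beat Ferri, Nkem, but each of them lost to Lowe. No two-step path.

No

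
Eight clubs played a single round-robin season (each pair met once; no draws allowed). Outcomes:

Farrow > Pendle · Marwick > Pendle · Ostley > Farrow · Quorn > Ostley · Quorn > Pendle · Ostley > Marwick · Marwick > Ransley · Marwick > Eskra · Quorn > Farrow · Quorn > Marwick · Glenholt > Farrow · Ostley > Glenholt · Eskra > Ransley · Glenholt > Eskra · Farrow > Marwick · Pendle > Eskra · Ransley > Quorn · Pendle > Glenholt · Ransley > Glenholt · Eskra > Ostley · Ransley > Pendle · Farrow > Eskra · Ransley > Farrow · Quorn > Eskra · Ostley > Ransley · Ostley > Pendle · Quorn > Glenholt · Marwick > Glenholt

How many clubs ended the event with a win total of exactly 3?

1

Win totals: Glenholt 2, Quorn 6, Marwick 4, Farrow 3, Pendle 2, Eskra 2, Ransley 4, Ostley 5.
Exactly 3: Farrow — 1 club.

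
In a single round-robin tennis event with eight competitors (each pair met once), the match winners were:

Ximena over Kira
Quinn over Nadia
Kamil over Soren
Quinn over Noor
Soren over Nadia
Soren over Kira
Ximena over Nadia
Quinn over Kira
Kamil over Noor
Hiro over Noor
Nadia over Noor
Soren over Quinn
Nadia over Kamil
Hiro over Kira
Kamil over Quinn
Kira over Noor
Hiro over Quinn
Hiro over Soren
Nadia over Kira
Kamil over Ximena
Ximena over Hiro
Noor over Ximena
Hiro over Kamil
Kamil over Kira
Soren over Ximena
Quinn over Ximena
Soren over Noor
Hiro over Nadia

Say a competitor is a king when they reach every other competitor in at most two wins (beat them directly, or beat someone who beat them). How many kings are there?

4

Soren reaches everyone (king).
Ximena reaches everyone (king).
Noor cannot reach Soren, Quinn, Kamil in two steps.
Quinn cannot reach Soren in two steps.
Nadia cannot reach Hiro in two steps.
Kira cannot reach Soren, Quinn, Nadia, Kamil, Hiro in two steps.
Kamil reaches everyone (king).
Hiro reaches everyone (king).
Kings: Soren, Ximena, Kamil, Hiro — 4.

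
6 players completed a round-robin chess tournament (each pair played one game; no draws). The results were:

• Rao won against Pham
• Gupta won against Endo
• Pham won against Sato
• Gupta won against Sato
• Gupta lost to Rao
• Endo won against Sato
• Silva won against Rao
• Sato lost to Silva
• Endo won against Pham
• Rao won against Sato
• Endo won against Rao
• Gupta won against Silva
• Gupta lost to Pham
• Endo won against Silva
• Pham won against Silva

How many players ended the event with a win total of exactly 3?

Win totals: Endo 4, Sato 0, Pham 3, Rao 3, Silva 2, Gupta 3.
Exactly 3: Pham, Rao, Gupta — 3 players.

3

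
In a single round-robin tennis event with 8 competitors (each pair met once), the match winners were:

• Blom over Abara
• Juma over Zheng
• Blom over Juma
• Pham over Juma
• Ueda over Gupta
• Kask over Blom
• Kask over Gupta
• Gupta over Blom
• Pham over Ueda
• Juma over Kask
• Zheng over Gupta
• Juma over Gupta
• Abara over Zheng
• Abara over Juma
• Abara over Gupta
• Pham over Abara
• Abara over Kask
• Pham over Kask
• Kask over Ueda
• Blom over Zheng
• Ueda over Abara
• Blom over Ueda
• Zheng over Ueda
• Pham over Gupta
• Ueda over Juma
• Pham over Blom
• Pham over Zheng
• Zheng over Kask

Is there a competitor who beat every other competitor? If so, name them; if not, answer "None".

Pham

Pham has 7 wins out of 7 opponents — a perfect record.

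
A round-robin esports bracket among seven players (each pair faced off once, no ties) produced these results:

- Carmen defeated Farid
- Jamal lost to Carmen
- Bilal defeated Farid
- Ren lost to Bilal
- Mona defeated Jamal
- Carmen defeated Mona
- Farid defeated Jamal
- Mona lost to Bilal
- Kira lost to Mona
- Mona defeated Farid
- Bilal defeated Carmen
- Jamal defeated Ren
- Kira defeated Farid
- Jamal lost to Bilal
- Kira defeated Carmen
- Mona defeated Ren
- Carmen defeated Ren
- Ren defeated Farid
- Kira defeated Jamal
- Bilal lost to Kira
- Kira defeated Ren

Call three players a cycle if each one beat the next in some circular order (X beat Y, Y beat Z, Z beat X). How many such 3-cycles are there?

3

Win totals: Farid 1, Kira 5, Ren 1, Carmen 4, Mona 4, Bilal 5, Jamal 1.
A player with w wins dominates both others in C(w,2) triples; summing gives 0 + 10 + 0 + 6 + 6 + 10 + 0 = 32 transitive triples.
Total triples C(7,3) = 35, so cyclic triples = 35 − 32 = 3.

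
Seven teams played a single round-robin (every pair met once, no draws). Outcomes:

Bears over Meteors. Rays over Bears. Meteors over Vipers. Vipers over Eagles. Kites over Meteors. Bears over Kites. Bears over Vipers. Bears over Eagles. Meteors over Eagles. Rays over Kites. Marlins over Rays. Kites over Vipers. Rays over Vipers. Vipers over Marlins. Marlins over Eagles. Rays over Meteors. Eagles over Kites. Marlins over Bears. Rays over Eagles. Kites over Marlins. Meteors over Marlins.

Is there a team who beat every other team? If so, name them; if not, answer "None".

None

Highest win total is Rays with 5 (out of 6 possible).
Rays lost to Marlins, so no team went undefeated.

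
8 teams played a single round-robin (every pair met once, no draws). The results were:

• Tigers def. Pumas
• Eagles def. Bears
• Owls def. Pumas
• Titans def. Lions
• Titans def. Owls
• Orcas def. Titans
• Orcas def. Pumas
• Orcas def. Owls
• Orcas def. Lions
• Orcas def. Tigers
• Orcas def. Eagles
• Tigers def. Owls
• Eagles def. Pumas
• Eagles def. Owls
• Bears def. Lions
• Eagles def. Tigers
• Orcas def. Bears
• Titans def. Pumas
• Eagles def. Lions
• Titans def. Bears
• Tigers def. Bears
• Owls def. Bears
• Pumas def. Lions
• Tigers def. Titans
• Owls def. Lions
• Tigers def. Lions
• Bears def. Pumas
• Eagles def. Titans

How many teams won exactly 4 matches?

Win totals: Bears 2, Eagles 6, Owls 3, Orcas 7, Lions 0, Titans 4, Pumas 1, Tigers 5.
Exactly 4: Titans — 1 team.

1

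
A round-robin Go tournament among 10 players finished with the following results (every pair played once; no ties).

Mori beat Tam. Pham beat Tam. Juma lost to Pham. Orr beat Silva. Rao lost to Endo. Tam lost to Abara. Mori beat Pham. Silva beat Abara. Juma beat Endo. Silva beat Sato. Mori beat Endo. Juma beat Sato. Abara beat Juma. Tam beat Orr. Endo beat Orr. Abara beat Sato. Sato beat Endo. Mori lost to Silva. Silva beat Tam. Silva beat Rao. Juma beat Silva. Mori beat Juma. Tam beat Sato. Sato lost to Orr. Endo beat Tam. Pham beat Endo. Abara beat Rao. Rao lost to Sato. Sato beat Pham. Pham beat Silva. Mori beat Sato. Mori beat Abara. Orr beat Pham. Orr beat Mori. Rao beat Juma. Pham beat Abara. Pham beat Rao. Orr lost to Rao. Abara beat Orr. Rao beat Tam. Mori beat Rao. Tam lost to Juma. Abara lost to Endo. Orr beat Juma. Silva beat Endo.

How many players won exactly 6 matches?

2

Win totals: Abara 5, Pham 6, Silva 6, Mori 7, Endo 4, Rao 3, Tam 2, Juma 4, Sato 3, Orr 5.
Exactly 6: Pham, Silva — 2 players.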